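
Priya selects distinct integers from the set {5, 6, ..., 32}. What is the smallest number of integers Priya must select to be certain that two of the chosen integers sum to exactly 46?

Two chosen integers sum to 46 exactly when both halves of some pair {x, 46−x} with 14 ≤ x ≤ 46−x ≤ 32 are chosen — 9 such pairs.
The remaining 10 elements (those with no distinct partner in range) can never complete a 46-sum, so the worst case takes all of them and one from each pair: 10 + 9 = 19.
The 20th integer has to be the second member of some pair, so 19 + 1 = 20.

20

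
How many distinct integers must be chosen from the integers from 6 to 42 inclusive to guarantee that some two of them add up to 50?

Two chosen integers sum to 50 exactly when both halves of some pair {x, 50−x} with 8 ≤ x ≤ 50−x ≤ 42 are chosen — 17 such pairs.
The remaining 3 elements (those with no distinct partner in range) can never complete a 50-sum, so the worst case takes all of them and one from each pair: 3 + 17 = 20.
The 21st integer has to be the second member of some pair, so 20 + 1 = 21.

21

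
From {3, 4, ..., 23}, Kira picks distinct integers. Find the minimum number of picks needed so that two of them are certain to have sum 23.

A set avoiding the sum 23 can contain at most one of each pair {x, 23−x}, plus the 3 elements whose complement lies outside the range.
The integers 12, …, 23 (12 of them) are such a set: any two sum to at least 12+13 = 25 > 23.
Pigeonhole: any 13th integer completes one of the 9 pairs, so 13 choices force a sum of 23.

13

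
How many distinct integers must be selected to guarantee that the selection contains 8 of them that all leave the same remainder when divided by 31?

218

By pigeonhole, the 31 residue classes mod 31 are the pigeonholes.
With 217 integers one could put 7 in each residue class and have no class reach 8.
The 218th integer pushes some class to 8, so 31·7 + 1 = 218.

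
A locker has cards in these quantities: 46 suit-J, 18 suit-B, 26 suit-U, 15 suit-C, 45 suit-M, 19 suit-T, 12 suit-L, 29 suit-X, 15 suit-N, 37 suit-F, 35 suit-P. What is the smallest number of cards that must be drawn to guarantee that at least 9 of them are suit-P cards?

271

In the worst case for collecting suit-P cards, every non-suit-P card comes out first.
There are 46 + 18 + 26 + 15 + 45 + 19 + 12 + 29 + 15 + 37 = 262 non-suit-P cards altogether.
After those, each further card must be suit-P, so 262 + 9 = 271 draws guarantee 9 suit-P cards.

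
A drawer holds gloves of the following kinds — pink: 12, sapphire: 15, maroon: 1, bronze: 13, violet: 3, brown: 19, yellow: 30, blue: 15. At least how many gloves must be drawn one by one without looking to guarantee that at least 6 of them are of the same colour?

The 8 colours are the holes; the gloves drawn are the pigeons.
To avoid 6 of any one colour, the worst case takes at most 5 of each colour, or every glove of a colour that has fewer than 5.
That gives 5 + 5 + 1 + 5 + 3 + 5 + 5 + 5 = 34 gloves with no colour reaching 6.
The next glove forces some colour to 6, so 34 + 1 = 35.

35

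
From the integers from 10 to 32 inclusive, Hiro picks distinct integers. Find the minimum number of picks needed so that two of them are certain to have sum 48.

Group the elements by complementary pair {x, 48−x}: {16,32}, {17,31}, {18,30}, …, giving 8 two-element pairs; the single value 24 (it cannot pair with itself since the integers are distinct); and 6 integers whose partner 48−x falls outside [10,32].
Treating each of those 15 groups as a pigeonhole, one can pick one integer per group — 15 integers — with no two summing to 48.
The 16th integer lands in an occupied pair, forcing a sum of 48.

16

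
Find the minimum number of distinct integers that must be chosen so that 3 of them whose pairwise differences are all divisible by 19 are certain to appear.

39

Integers whose pairwise differences are multiples of 19 are exactly those sharing a remainder mod 19. The 19 residue classes mod 19 are the pigeonholes.
With 38 integers one could put 2 in each residue class and have no class reach 3.
The 39th integer pushes some class to 3, so 19·2 + 1 = 39.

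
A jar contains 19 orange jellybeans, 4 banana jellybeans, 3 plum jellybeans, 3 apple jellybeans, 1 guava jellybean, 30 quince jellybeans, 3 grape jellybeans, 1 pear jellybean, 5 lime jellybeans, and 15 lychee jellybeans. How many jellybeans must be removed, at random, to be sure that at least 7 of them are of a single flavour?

39

Put each drawn jellybean into a box by flavour. The largest draw with every box below 7 takes min(count, 6) from each flavour; flavours with fewer than 6 contribute all they have.
Σ min(cᵢ, 6) = 6 + 4 + 3 + 3 + 1 + 6 + 3 + 1 + 5 + 6 = 38.
Draw number 38 + 1 = 39 must push one box to 7.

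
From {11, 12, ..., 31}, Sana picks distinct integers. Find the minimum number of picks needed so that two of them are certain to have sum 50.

Two chosen integers sum to 50 exactly when both halves of some pair {x, 50−x} with 19 ≤ x ≤ 50−x ≤ 31 are chosen — 6 such pairs.
The remaining 9 elements (those with no distinct partner in range) can never complete a 50-sum, so the worst case takes all of them and one from each pair: 9 + 6 = 15.
The 16th integer has to be the second member of some pair, so 15 + 1 = 16.

16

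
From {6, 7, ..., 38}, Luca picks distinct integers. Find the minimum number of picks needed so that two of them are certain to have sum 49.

20

Two chosen integers sum to 49 exactly when both halves of some pair {x, 49−x} with 11 ≤ x ≤ 49−x ≤ 38 are chosen — 14 such pairs.
The remaining 5 elements (those with no distinct partner in range) can never complete a 49-sum, so the worst case takes all of them and one from each pair: 5 + 14 = 19.
The 20th integer has to be the second member of some pair, so 19 + 1 = 20.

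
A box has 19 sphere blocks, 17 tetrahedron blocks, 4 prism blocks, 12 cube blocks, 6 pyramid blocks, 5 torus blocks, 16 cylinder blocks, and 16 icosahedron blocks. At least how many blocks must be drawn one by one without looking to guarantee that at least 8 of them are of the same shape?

The 8 shapes are the holes; the blocks drawn are the pigeons.
To avoid 8 of any one shape, the worst case takes at most 7 of each shape, or every block of a shape that has fewer than 7.
That gives 7 + 7 + 4 + 7 + 6 + 5 + 7 + 7 = 50 blocks with no shape reaching 8.
The next block forces some shape to 8, so 50 + 1 = 51.

51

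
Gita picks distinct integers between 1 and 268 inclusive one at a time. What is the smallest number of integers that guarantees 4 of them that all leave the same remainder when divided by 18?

55

The 18 residue classes mod 18 are the pigeonholes.
With 54 integers one could put 3 in each residue class and have no class reach 4.
The 55th integer pushes some class to 4, so 18·3 + 1 = 55.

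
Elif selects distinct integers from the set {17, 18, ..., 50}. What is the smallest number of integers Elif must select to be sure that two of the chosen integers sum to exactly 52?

26

Two chosen integers sum to 52 exactly when both halves of some pair {x, 52−x} with 17 ≤ x ≤ 52−x ≤ 35 are chosen — 9 such pairs.
The remaining 16 elements (those with no distinct partner in range) can never complete a 52-sum, so the worst case takes all of them and one from each pair: 16 + 9 = 25.
Pigeonhole: the 26th integer has to be the second member of some pair, so 25 + 1 = 26.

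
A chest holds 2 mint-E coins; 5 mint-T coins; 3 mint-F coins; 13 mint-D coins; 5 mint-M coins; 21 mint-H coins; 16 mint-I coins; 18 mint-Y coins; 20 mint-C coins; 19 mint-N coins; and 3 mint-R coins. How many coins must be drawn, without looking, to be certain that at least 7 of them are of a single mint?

Pigeonhole: put each drawn coin into a box by mint. The largest draw with every box below 7 takes min(count, 6) from each mint; mints with fewer than 6 contribute all they have.
Σ min(cᵢ, 6) = 2 + 5 + 3 + 6 + 5 + 6 + 6 + 6 + 6 + 6 + 3 = 54.
Draw number 54 + 1 = 55 must push one box to 7.

55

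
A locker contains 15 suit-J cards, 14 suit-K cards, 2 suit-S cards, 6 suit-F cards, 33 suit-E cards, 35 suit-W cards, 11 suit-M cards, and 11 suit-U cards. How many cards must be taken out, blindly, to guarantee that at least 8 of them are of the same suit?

51

Pigeonhole: put each drawn card into a box by suit. The largest draw with every box below 8 takes min(count, 7) from each suit; suits with fewer than 7 contribute all they have.
Σ min(cᵢ, 7) = 7 + 7 + 2 + 6 + 7 + 7 + 7 + 7 = 50.
Draw number 50 + 1 = 51 must push one box to 8.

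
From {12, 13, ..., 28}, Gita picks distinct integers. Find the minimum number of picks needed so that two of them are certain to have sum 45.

12

Two chosen integers sum to 45 exactly when both halves of some pair {x, 45−x} with 17 ≤ x ≤ 45−x ≤ 28 are chosen — 6 such pairs.
The remaining 5 elements (those with no distinct partner in range) can never complete a 45-sum, so the worst case takes all of them and one from each pair: 5 + 6 = 11.
By pigeonhole, the 12th integer has to be the second member of some pair, so 11 + 1 = 12.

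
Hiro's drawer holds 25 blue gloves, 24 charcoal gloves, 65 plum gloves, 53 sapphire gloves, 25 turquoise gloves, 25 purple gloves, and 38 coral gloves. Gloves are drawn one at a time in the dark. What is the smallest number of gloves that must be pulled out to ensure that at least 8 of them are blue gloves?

In the worst case for collecting blue gloves, every non-blue glove comes out first.
There are 24 + 65 + 53 + 25 + 25 + 38 = 230 non-blue gloves altogether.
After those, each further glove must be blue, so 230 + 8 = 238 draws guarantee 8 blue gloves.

238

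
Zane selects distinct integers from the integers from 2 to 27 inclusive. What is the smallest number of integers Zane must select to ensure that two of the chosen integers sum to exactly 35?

Two chosen integers sum to 35 exactly when both halves of some pair {x, 35−x} with 8 ≤ x ≤ 35−x ≤ 27 are chosen — 10 such pairs.
The remaining 6 elements (those with no distinct partner in range) can never complete a 35-sum, so the worst case takes all of them and one from each pair: 6 + 10 = 16.
The 17th integer has to be the second member of some pair, so 16 + 1 = 17.

17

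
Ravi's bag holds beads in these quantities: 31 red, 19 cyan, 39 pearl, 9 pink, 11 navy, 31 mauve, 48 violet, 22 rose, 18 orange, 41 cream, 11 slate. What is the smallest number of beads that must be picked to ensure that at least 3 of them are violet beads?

235

In the worst case for collecting violet beads, every non-violet bead comes out first.
There are 31 + 19 + 39 + 9 + 11 + 31 + 22 + 18 + 41 + 11 = 232 non-violet beads altogether.
After those, each further bead must be violet, so 232 + 3 = 235 draws guarantee 3 violet beads.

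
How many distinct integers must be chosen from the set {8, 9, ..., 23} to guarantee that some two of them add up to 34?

11

Group the elements by complementary pair {x, 34−x}: {11,23}, {12,22}, {13,21}, …, giving 6 two-element pairs, the single value 17 (it cannot pair with itself since the integers are distinct), and 3 integers whose partner 34−x falls outside [8,23].
Pigeonhole: treating each of those 10 groups as a pigeonhole, one can pick one integer per group — 10 integers — with no two summing to 34.
The 11th integer lands in an occupied pair, forcing a sum of 34.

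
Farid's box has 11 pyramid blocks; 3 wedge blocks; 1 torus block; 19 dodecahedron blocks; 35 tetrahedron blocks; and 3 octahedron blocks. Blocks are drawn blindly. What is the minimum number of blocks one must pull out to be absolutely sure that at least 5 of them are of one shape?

20

An adversary could hand out at most 4 blocks per shape (wedge, torus, octahedron run out sooner): 4 + 3 + 1 + 4 + 4 + 3 = 19 blocks and still no shape has 5.
By the pigeonhole principle, one more block lands in a shape already at 4, so 20 draws are enough and 19 are not.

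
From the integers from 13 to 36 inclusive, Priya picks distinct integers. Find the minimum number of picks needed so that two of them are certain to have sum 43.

Two chosen integers sum to 43 exactly when both halves of some pair {x, 43−x} with 13 ≤ x ≤ 43−x ≤ 30 are chosen — 9 such pairs.
The remaining 6 elements (those with no distinct partner in range) can never complete a 43-sum, so the worst case takes all of them and one from each pair: 6 + 9 = 15.
The 16th integer has to be the second member of some pair, so 15 + 1 = 16.

16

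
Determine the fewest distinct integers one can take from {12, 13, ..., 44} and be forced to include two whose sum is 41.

Two chosen integers sum to 41 exactly when both halves of some pair {x, 41−x} with 12 ≤ x ≤ 41−x ≤ 29 are chosen — 9 such pairs.
The remaining 15 elements (those with no distinct partner in range) can never complete a 41-sum, so the worst case takes all of them and one from each pair: 15 + 9 = 24.
The 25th integer has to be the second member of some pair, so 24 + 1 = 25.

25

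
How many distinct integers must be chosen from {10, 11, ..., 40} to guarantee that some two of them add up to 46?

19

Group the elements by complementary pair {x, 46−x}: {10,36}, {11,35}, {12,34}, …, giving 13 two-element pairs, the single value 23 (it cannot pair with itself since the integers are distinct), and 4 integers whose partner 46−x falls outside [10,40].
Treating each of those 18 groups as a pigeonhole, one can pick one integer per group — 18 integers — with no two summing to 46.
The 19th integer lands in an occupied pair, forcing a sum of 46.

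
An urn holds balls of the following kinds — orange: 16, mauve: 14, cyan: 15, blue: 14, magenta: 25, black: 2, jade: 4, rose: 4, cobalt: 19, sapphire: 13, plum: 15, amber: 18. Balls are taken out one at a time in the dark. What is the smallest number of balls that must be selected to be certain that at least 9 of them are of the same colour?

An adversary could hand out at most 8 balls per colour (black, jade, rose run out sooner): 8 + 8 + 8 + 8 + 8 + 2 + 4 + 4 + 8 + 8 + 8 + 8 = 82 balls and still no colour has 9.
Pigeonhole: one more ball lands in a colour already at 8, so 83 draws are enough and 82 are not.

83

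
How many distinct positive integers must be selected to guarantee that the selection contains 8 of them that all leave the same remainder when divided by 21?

148

The 21 residue classes mod 21 are the pigeonholes.
With 147 integers one could put 7 in each residue class and have no class reach 8.
The 148th integer pushes some class to 8, so 21·7 + 1 = 148.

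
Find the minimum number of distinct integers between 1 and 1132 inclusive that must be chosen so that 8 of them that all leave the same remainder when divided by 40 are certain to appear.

Pigeonhole: the 40 residue classes mod 40 are the pigeonholes.
With 280 integers one could put 7 in each residue class and have no class reach 8.
The 281st integer pushes some class to 8, so 40·7 + 1 = 281.

281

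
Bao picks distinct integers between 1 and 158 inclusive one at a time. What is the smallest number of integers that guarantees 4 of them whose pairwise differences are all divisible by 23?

Integers whose pairwise differences are multiples of 23 are exactly those sharing a remainder mod 23. Pigeonhole: the 23 residue classes mod 23 are the pigeonholes.
With 69 integers one could put 3 in each residue class and have no class reach 4.
The 70th integer pushes some class to 4, so 23·3 + 1 = 70.

70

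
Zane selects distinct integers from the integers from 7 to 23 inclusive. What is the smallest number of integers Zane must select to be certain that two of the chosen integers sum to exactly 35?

A set avoiding the sum 35 can contain at most one of each pair {x, 35−x}, plus the 5 elements whose complement lies outside the range.
The integers 7, …, 17 (11 of them) are such a set: any two sum to at least 7+8 = 15 and at most 16+17 = 33 < 35.
Any 12th integer completes one of the 6 pairs, so 12 choices force a sum of 35.

12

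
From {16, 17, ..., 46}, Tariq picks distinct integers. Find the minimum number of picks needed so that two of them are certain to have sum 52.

A set avoiding the sum 52 can contain at most one of each pair {x, 52−x}, plus the 11 elements whose complement lies outside the range or equal to its own complement.
The integers 26, …, 46 (21 of them) are such a set: any two sum to at least 26+27 = 53 > 52.
Pigeonhole: any 22nd integer completes one of the 10 pairs, so 22 choices force a sum of 52.

22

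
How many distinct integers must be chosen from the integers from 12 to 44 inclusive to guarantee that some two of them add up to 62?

Two chosen integers sum to 62 exactly when both halves of some pair {x, 62−x} with 18 ≤ x ≤ 62−x ≤ 44 are chosen — 13 such pairs.
The remaining 7 elements (those with no distinct partner in range) can never complete a 62-sum, so the worst case takes all of them and one from each pair: 7 + 13 = 20.
The 21st integer has to be the second member of some pair, so 20 + 1 = 21.

21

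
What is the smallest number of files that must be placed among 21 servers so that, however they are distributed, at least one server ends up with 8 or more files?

148

With 147 files one could put exactly 7 in each of the 21 servers, and no server would reach 8.
By the pigeonhole principle, one more file must land in a server that already has 7, giving it 8.
So 21 × 7 + 1 = 148 files are required.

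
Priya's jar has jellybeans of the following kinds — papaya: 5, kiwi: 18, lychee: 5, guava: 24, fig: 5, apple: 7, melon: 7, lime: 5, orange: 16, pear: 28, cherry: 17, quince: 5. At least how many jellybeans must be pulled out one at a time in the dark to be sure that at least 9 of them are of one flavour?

80

Pigeonhole: the 12 flavours are the holes; the jellybeans drawn are the pigeons.
To avoid 9 of any one flavour, the worst case takes at most 8 of each flavour, or every jellybean of a flavour that has fewer than 8.
That gives 5 + 8 + 5 + 8 + 5 + 7 + 7 + 5 + 8 + 8 + 8 + 5 = 79 jellybeans with no flavour reaching 9.
The next jellybean forces some flavour to 9, so 79 + 1 = 80.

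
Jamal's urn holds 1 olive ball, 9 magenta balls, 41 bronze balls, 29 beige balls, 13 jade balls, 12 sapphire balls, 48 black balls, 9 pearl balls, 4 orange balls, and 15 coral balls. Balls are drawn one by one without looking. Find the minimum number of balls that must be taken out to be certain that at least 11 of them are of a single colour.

Put each drawn ball into a box by colour. The largest draw with every box below 11 takes min(count, 10) from each colour; colours with fewer than 10 contribute all they have.
Σ min(cᵢ, 10) = 1 + 9 + 10 + 10 + 10 + 10 + 10 + 9 + 4 + 10 = 83.
Draw number 83 + 1 = 84 must push one box to 11.

84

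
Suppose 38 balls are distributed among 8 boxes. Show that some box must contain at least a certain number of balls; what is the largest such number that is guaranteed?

Pigeonhole: the 8 boxes are the holes and the 38 balls are the pigeons.
If every box held at most 4 balls, the total would be at most 8 × 4 = 32, which is less than 38.
So some box holds at least ⌈38/8⌉ = 5 balls.

5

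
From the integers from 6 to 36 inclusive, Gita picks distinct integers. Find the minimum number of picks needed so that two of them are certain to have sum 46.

Two chosen integers sum to 46 exactly when both halves of some pair {x, 46−x} with 10 ≤ x ≤ 46−x ≤ 36 are chosen — 13 such pairs.
The remaining 5 elements (those with no distinct partner in range) can never complete a 46-sum, so the worst case takes all of them and one from each pair: 5 + 13 = 18.
The 19th integer has to be the second member of some pair, so 18 + 1 = 19.

19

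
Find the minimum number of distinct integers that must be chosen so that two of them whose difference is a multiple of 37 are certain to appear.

Integers whose pairwise differences are multiples of 37 are exactly those sharing a remainder mod 37. The 37 residue classes mod 37 are the pigeonholes.
With 37 integers one could put 1 in each residue class and have no class reach 2.
The 38th integer pushes some class to 2, so 37·1 + 1 = 38.

38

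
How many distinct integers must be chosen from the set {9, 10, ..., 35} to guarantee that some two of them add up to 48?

A set avoiding the sum 48 can contain at most one of each pair {x, 48−x}, plus the 5 elements whose complement lies outside the range or equal to its own complement.
The integers 9, …, 24 (16 of them) are such a set: any two sum to at least 9+10 = 19 and at most 23+24 = 47 < 48.
By pigeonhole, any 17th integer completes one of the 11 pairs, so 17 choices force a sum of 48.

17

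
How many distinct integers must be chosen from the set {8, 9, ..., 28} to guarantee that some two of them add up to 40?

A set avoiding the sum 40 can contain at most one of each pair {x, 40−x}, plus the 5 elements whose complement lies outside the range or equal to its own complement.
The integers 8, …, 20 (13 of them) are such a set: any two sum to at least 8+9 = 17 and at most 19+20 = 39 < 40.
By pigeonhole, any 14th integer completes one of the 8 pairs, so 14 choices force a sum of 40.

14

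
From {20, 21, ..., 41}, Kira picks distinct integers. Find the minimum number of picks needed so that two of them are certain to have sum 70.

Two chosen integers sum to 70 exactly when both halves of some pair {x, 70−x} with 29 ≤ x ≤ 70−x ≤ 41 are chosen — 6 such pairs.
The remaining 10 elements (those with no distinct partner in range) can never complete a 70-sum, so the worst case takes all of them and one from each pair: 10 + 6 = 16.
By the pigeonhole principle, the 17th integer has to be the second member of some pair, so 16 + 1 = 17.

17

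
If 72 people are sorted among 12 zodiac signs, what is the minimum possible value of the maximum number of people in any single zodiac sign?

6

The 12 zodiac signs are the holes and the 72 people are the pigeons.
If every zodiac sign held at most 5 people, the total would be at most 12 × 5 = 60, which is less than 72.
So some zodiac sign holds at least ⌈72/12⌉ = 6 people.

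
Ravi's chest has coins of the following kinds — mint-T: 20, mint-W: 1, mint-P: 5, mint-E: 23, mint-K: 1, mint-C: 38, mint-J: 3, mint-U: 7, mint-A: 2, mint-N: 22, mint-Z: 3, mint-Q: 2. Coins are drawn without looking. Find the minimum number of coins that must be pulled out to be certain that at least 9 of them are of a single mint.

By the pigeonhole principle, the 12 mints are the holes; the coins drawn are the pigeons.
To avoid 9 of any one mint, the worst case takes at most 8 of each mint, or every coin of a mint that has fewer than 8.
That gives 8 + 1 + 5 + 8 + 1 + 8 + 3 + 7 + 2 + 8 + 3 + 2 = 56 coins with no mint reaching 9.
The next coin forces some mint to 9, so 56 + 1 = 57.

57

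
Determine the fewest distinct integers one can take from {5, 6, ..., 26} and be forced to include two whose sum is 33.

Two chosen integers sum to 33 exactly when both halves of some pair {x, 33−x} with 7 ≤ x ≤ 33−x ≤ 26 are chosen — 10 such pairs.
The remaining 2 elements (those with no distinct partner in range) can never complete a 33-sum, so the worst case takes all of them and one from each pair: 2 + 10 = 12.
Pigeonhole: the 13th integer has to be the second member of some pair, so 12 + 1 = 13.

13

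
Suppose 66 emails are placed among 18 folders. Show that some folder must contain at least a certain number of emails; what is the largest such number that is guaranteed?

By the pigeonhole principle, the 18 folders are the holes and the 66 emails are the pigeons.
If every folder held at most 3 emails, the total would be at most 18 × 3 = 54, which is less than 66.
So some folder holds at least ⌈66/18⌉ = 4 emails.

4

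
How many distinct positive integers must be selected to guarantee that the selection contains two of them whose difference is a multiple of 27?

Integers whose pairwise differences are multiples of 27 are exactly those sharing a remainder mod 27. By pigeonhole, the 27 residue classes mod 27 are the pigeonholes.
With 27 integers one could put 1 in each residue class and have no class reach 2.
The 28th integer pushes some class to 2, so 27·1 + 1 = 28.

28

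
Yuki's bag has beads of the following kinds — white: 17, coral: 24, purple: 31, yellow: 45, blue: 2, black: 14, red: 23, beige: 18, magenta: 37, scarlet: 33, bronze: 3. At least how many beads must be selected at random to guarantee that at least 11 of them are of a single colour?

96

An adversary could hand out at most 10 beads per colour (blue, bronze run out sooner): 10 + 10 + 10 + 10 + 2 + 10 + 10 + 10 + 10 + 10 + 3 = 95 beads and still no colour has 11.
By the pigeonhole principle, one more bead lands in a colour already at 10, so 96 draws are enough and 95 are not.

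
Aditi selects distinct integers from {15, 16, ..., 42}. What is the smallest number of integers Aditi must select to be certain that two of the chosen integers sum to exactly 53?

17

Two chosen integers sum to 53 exactly when both halves of some pair {x, 53−x} with 15 ≤ x ≤ 53−x ≤ 38 are chosen — 12 such pairs.
The remaining 4 elements (those with no distinct partner in range) can never complete a 53-sum, so the worst case takes all of them and one from each pair: 4 + 12 = 16.
Pigeonhole: the 17th integer has to be the second member of some pair, so 16 + 1 = 17.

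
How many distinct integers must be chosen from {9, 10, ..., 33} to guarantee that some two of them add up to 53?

19

A set avoiding the sum 53 can contain at most one of each pair {x, 53−x}, plus the 11 elements whose complement lies outside the range.
The integers 9, …, 26 (18 of them) are such a set: any two sum to at least 9+10 = 19 and at most 25+26 = 51 < 53.
Any 19th integer completes one of the 7 pairs, so 19 choices force a sum of 53.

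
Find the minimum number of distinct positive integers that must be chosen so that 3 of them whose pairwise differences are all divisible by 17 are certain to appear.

Integers whose pairwise differences are multiples of 17 are exactly those sharing a remainder mod 17. The 17 residue classes mod 17 are the pigeonholes.
With 34 integers one could put 2 in each residue class and have no class reach 3.
The 35th integer pushes some class to 3, so 17·2 + 1 = 35.

35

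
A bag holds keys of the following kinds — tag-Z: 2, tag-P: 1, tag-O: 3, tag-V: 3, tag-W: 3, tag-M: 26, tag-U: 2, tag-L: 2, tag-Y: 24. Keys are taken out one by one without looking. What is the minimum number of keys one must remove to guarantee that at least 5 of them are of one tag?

An adversary could hand out at most 4 keys per tag (7 tags run out sooner): 2 + 1 + 3 + 3 + 3 + 4 + 2 + 2 + 4 = 24 keys and still no tag has 5.
By pigeonhole, one more key lands in a tag already at 4, so 25 draws are enough and 24 are not.

25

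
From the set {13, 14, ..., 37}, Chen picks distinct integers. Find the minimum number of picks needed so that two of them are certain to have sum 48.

15

A set avoiding the sum 48 can contain at most one of each pair {x, 48−x}, plus the 3 elements whose complement lies outside the range or equal to its own complement.
The integers 24, …, 37 (14 of them) are such a set: any two sum to at least 24+25 = 49 > 48.
Pigeonhole: any 15th integer completes one of the 11 pairs, so 15 choices force a sum of 48.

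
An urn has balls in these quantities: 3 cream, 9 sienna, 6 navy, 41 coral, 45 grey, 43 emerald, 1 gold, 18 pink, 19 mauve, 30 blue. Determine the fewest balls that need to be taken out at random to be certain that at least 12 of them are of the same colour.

An adversary could hand out at most 11 balls per colour (4 colours run out sooner): 3 + 9 + 6 + 11 + 11 + 11 + 1 + 11 + 11 + 11 = 85 balls and still no colour has 12.
One more ball lands in a colour already at 11, so 86 draws are enough and 85 are not.

86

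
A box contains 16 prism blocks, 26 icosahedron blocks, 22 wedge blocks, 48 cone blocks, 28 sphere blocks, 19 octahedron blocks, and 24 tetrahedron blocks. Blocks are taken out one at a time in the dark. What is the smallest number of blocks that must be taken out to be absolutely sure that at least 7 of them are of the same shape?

By the pigeonhole principle, the 7 shapes are the holes; the blocks drawn are the pigeons.
To avoid 7 of any one shape, the worst case takes at most 6 of each shape.
That gives 6 + 6 + 6 + 6 + 6 + 6 + 6 = 42 blocks with no shape reaching 7.
The next block forces some shape to 7, so 42 + 1 = 43.

43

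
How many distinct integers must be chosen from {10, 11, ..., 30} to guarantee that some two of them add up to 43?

13

A set avoiding the sum 43 can contain at most one of each pair {x, 43−x}, plus the 3 elements whose complement lies outside the range.
The integers 10, …, 21 (12 of them) are such a set: any two sum to at least 10+11 = 21 and at most 20+21 = 41 < 43.
By the pigeonhole principle, any 13th integer completes one of the 9 pairs, so 13 choices force a sum of 43.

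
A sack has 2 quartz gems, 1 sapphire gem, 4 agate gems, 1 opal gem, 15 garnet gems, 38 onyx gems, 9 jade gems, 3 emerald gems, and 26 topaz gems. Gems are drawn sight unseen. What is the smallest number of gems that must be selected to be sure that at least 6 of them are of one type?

32

By the pigeonhole principle, the 9 types are the holes; the gems drawn are the pigeons.
To avoid 6 of any one type, the worst case takes at most 5 of each type, or every gem of a type that has fewer than 5.
That gives 2 + 1 + 4 + 1 + 5 + 5 + 5 + 3 + 5 = 31 gems with no type reaching 6.
The next gem forces some type to 6, so 31 + 1 = 32.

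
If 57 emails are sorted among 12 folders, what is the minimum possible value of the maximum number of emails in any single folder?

5

The 12 folders are the holes and the 57 emails are the pigeons.
If every folder held at most 4 emails, the total would be at most 12 × 4 = 48, which is less than 57.
So some folder holds at least ⌈57/12⌉ = 5 emails.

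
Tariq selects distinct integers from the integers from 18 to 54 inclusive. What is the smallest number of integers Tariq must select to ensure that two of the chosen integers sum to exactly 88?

28

Group the elements by complementary pair {x, 88−x}: {34,54}, {35,53}, {36,52}, …, giving 10 two-element pairs, the single value 44 (it cannot pair with itself since the integers are distinct), and 16 integers whose partner 88−x falls outside [18,54].
By the pigeonhole principle, treating each of those 27 groups as a pigeonhole, one can pick one integer per group — 27 integers — with no two summing to 88.
The 28th integer lands in an occupied pair, forcing a sum of 88.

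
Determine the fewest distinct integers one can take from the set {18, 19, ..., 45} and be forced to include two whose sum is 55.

19

Group the elements by complementary pair {x, 55−x}: {18,37}, {19,36}, {20,35}, …, giving 10 two-element pairs and 8 integers whose partner 55−x falls outside [18,45].
Pigeonhole: treating each of those 18 groups as a pigeonhole, one can pick one integer per group — 18 integers — with no two summing to 55.
The 19th integer lands in an occupied pair, forcing a sum of 55.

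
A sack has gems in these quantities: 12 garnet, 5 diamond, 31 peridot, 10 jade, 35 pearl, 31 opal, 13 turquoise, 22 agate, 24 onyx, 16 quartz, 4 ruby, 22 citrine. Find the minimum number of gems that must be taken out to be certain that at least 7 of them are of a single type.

An adversary could hand out at most 6 gems per type (diamond, ruby run out sooner): 6 + 5 + 6 + 6 + 6 + 6 + 6 + 6 + 6 + 6 + 4 + 6 = 69 gems and still no type has 7.
One more gem lands in a type already at 6, so 70 draws are enough and 69 are not.

70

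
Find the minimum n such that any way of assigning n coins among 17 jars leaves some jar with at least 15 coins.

With 238 coins one could put exactly 14 in each of the 17 jars, and no jar would reach 15.
One more coin must land in a jar that already has 14, giving it 15.
So 17 × 14 + 1 = 239 coins are required.

239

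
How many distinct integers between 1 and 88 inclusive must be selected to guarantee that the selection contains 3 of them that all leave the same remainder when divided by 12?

25

The 12 residue classes mod 12 are the pigeonholes.
With 24 integers one could put 2 in each residue class and have no class reach 3.
The 25th integer pushes some class to 3, so 12·2 + 1 = 25.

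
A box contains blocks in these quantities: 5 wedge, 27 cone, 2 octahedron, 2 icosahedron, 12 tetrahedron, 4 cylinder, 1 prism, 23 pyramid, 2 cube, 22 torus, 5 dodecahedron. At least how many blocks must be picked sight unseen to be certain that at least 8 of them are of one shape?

Pigeonhole: the 11 shapes are the holes; the blocks drawn are the pigeons.
To avoid 8 of any one shape, the worst case takes at most 7 of each shape, or every block of a shape that has fewer than 7.
That gives 5 + 7 + 2 + 2 + 7 + 4 + 1 + 7 + 2 + 7 + 5 = 49 blocks with no shape reaching 8.
The next block forces some shape to 8, so 49 + 1 = 50.

50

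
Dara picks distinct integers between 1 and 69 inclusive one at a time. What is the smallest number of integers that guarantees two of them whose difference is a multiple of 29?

Integers whose pairwise differences are multiples of 29 are exactly those sharing a remainder mod 29. By the pigeonhole principle, the 29 residue classes mod 29 are the pigeonholes.
With 29 integers one could put 1 in each residue class and have no class reach 2.
The 30th integer pushes some class to 2, so 29·1 + 1 = 30.

30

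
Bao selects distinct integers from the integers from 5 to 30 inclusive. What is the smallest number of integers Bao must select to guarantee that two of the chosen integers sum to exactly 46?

Two chosen integers sum to 46 exactly when both halves of some pair {x, 46−x} with 16 ≤ x ≤ 46−x ≤ 30 are chosen — 7 such pairs.
The remaining 12 elements (those with no distinct partner in range) can never complete a 46-sum, so the worst case takes all of them and one from each pair: 12 + 7 = 19.
By the pigeonhole principle, the 20th integer has to be the second member of some pair, so 19 + 1 = 20.

20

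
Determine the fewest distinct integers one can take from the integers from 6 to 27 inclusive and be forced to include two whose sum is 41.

16

Two chosen integers sum to 41 exactly when both halves of some pair {x, 41−x} with 14 ≤ x ≤ 41−x ≤ 27 are chosen — 7 such pairs.
The remaining 8 elements (those with no distinct partner in range) can never complete a 41-sum, so the worst case takes all of them and one from each pair: 8 + 7 = 15.
The 16th integer has to be the second member of some pair, so 15 + 1 = 16.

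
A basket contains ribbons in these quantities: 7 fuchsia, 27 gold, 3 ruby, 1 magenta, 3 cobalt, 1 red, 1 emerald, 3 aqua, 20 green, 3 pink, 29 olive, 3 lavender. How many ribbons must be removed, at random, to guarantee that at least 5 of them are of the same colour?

The 12 colours are the holes; the ribbons drawn are the pigeons.
To avoid 5 of any one colour, the worst case takes at most 4 of each colour, or every ribbon of a colour that has fewer than 4.
That gives 4 + 4 + 3 + 1 + 3 + 1 + 1 + 3 + 4 + 3 + 4 + 3 = 34 ribbons with no colour reaching 5.
The next ribbon forces some colour to 5, so 34 + 1 = 35.

35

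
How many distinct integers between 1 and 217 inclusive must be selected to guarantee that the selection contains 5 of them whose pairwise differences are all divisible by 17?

Integers whose pairwise differences are multiples of 17 are exactly those sharing a remainder mod 17. The 17 residue classes mod 17 are the pigeonholes.
With 68 integers one could put 4 in each residue class and have no class reach 5.
The 69th integer pushes some class to 5, so 17·4 + 1 = 69.

69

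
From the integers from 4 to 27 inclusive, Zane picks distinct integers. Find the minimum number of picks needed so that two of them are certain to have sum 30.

A set avoiding the sum 30 can contain at most one of each pair {x, 30−x}, plus the 2 elements whose complement lies outside the range or equal to its own complement.
The integers 15, …, 27 (13 of them) are such a set: any two sum to at least 15+16 = 31 > 30.
Any 14th integer completes one of the 11 pairs, so 14 choices force a sum of 30.

14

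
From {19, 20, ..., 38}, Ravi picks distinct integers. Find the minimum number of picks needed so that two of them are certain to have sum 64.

15

Group the elements by complementary pair {x, 64−x}: {26,38}, {27,37}, {28,36}, …, giving 6 two-element pairs; the single value 32 (it cannot pair with itself since the integers are distinct); and 7 integers whose partner 64−x falls outside [19,38].
By pigeonhole, treating each of those 14 groups as a pigeonhole, one can pick one integer per group — 14 integers — with no two summing to 64.
The 15th integer lands in an occupied pair, forcing a sum of 64.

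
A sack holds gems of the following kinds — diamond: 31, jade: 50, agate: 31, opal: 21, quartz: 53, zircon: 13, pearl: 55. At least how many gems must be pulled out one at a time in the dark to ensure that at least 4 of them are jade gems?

208

In the worst case for collecting jade gems, every non-jade gem comes out first.
There are 31 + 31 + 21 + 53 + 13 + 55 = 204 non-jade gems altogether.
After those, each further gem must be jade, so 204 + 4 = 208 draws guarantee 4 jade gems.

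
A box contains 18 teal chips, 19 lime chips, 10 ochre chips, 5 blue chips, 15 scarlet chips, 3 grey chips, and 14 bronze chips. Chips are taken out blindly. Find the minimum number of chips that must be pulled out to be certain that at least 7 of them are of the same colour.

39

An adversary could hand out at most 6 chips per colour (blue, grey run out sooner): 6 + 6 + 6 + 5 + 6 + 3 + 6 = 38 chips and still no colour has 7.
One more chip lands in a colour already at 6, so 39 draws are enough and 38 are not.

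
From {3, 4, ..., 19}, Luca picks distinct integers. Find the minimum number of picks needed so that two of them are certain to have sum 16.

A set avoiding the sum 16 can contain at most one of each pair {x, 16−x}, plus the 7 elements whose complement lies outside the range or equal to its own complement.
The integers 8, …, 19 (12 of them) are such a set: any two sum to at least 8+9 = 17 > 16.
By pigeonhole, any 13th integer completes one of the 5 pairs, so 13 choices force a sum of 16.

13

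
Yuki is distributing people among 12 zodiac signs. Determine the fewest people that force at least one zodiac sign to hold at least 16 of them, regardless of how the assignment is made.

With 180 people one could put exactly 15 in each of the 12 zodiac signs, and no zodiac sign would reach 16.
By the pigeonhole principle, one more person must land in a zodiac sign that already has 15, giving it 16.
So 12 × 15 + 1 = 181 people are required.

181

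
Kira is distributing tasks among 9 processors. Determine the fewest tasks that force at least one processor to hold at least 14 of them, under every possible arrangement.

With 117 tasks one could put exactly 13 in each of the 9 processors, and no processor would reach 14.
By pigeonhole, one more task must land in a processor that already has 13, giving it 14.
So 9 × 13 + 1 = 118 tasks are required.

118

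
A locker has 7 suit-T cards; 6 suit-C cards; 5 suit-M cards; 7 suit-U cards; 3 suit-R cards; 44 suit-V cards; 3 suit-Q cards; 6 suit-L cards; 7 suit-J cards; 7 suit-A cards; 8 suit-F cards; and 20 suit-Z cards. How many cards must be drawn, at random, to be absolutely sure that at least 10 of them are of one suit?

An adversary could hand out at most 9 cards per suit (10 suits run out sooner): 7 + 6 + 5 + 7 + 3 + 9 + 3 + 6 + 7 + 7 + 8 + 9 = 77 cards and still no suit has 10.
One more card lands in a suit already at 9, so 78 draws are enough and 77 are not.

78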